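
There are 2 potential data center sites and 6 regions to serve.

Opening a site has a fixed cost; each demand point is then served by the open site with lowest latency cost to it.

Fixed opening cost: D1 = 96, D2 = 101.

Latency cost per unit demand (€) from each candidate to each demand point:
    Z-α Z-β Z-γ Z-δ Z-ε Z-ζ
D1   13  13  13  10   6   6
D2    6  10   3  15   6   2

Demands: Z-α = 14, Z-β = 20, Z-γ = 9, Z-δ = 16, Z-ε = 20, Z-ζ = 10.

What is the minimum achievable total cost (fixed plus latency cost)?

792

Open {D2}: assign each demand point to its cheapest open site.
  Z-α→D2 14×6=84, Z-β→D2 20×10=200, Z-γ→D2 9×3=27, Z-δ→D2 16×15=240, Z-ε→D2 20×6=120, Z-ζ→D2 10×2=20
  latency cost 691, fixed 101 → total 792.
Compare {D1, D2}: latency cost 611 + fixed 197 = 808.
Compare {D1}: latency cost 899 + fixed 96 = 995.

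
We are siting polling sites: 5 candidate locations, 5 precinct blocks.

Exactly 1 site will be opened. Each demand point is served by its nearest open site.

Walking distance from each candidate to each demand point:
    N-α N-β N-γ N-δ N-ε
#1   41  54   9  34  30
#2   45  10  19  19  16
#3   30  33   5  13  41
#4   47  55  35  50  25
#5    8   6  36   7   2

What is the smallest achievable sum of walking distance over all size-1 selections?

Open {#5}.
  N-α→#5 8, N-β→#5 6, N-γ→#5 36, N-δ→#5 7, N-ε→#5 2  ⇒ total 59.
Compare {#2}: total 109.
Compare {#3}: total 122.
No size-1 selection does better; minimum is 59.

59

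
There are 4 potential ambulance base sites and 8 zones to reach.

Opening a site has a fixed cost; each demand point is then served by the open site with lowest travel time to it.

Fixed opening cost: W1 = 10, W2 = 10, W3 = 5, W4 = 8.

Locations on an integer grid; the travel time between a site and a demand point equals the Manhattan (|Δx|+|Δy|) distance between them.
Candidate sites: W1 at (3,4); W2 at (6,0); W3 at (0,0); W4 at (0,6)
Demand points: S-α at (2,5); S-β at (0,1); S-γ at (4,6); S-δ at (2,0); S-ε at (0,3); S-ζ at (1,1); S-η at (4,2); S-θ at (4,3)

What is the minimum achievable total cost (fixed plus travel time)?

33

Open {W1, W3}: assign each demand point to its cheapest open site.
  S-α→W1 2, S-β→W3 1, S-γ→W1 3, S-δ→W3 2, S-ε→W3 3, S-ζ→W3 2, S-η→W1 3, S-θ→W1 2
  travel time 18, fixed 15 → total 33.
Compare {W1}: travel time 30 + fixed 10 = 40.
Compare {W3, W4}: travel time 28 + fixed 13 = 41.
Compare {W1, W3, W4}: travel time 18 + fixed 23 = 41.
All other subsets cost ≥ 40. Minimum total cost: 33.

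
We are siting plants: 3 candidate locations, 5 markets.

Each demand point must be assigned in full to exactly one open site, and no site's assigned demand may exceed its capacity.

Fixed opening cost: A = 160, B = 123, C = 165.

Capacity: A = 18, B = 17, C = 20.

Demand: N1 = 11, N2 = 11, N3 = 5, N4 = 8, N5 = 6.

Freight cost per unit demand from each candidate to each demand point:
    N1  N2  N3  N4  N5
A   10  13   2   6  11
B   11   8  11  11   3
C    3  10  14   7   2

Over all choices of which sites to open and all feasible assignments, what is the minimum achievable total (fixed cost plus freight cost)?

639

Open {A, B, C}; cheapest assignment that respects the capacities:
  A (cap 18, load 13): N3, N4 — cost 5×2 + 8×6 = 58
  B (cap 17, load 11): N2 — cost 11×8 = 88
  C (cap 20, load 17): N1, N5 — cost 11×3 + 6×2 = 45
  Shipping 191, fixed 448 → total 639.
  Any other capacity-feasible assignment to {A, B, C} ships for at least 191.
Total demand is 41 and no other set of sites has combined capacity ≥ 41, so {A, B, C} is the only feasible choice of open sites. Minimum: 639.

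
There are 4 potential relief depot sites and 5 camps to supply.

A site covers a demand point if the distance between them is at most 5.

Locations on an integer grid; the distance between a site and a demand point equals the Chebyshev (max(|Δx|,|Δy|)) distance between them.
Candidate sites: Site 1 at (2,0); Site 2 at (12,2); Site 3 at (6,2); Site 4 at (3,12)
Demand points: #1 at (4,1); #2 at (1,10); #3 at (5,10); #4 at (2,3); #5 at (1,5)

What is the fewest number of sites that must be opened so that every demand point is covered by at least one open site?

2

Coverage sets (demand points within 5 of each site):
  Site 1: {#1, #4, #5}
  Site 2: {}
  Site 3: {#1, #4, #5}
  Site 4: {#2, #3}
No single site covers all 5 demand points.
But {Site 1, Site 4} covers everything, so the minimum is 2.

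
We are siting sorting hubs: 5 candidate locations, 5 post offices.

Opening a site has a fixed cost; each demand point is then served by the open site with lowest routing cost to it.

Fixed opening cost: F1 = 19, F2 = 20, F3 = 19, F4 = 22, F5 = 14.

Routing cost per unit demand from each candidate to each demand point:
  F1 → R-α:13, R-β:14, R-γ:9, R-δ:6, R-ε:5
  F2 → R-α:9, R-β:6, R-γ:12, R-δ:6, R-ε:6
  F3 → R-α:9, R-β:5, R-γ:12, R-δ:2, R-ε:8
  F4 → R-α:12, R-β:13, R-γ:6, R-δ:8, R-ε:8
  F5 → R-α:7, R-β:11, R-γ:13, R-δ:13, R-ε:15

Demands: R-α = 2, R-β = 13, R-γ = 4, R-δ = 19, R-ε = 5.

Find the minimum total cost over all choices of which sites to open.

220

Open {F1, F3}: assign each demand point to its cheapest open site.
  R-α→F3 2×9=18, R-β→F3 13×5=65, R-γ→F1 4×9=36, R-δ→F3 19×2=38, R-ε→F1 5×5=25
  routing cost 182, fixed 38 → total 220.
Compare {F3, F4}: routing cost 185 + fixed 41 = 226.
Compare {F3}: routing cost 209 + fixed 19 = 228.
Compare {F1, F3, F4}: routing cost 170 + fixed 60 = 230.
All other subsets cost ≥ 226. Minimum total cost: 220.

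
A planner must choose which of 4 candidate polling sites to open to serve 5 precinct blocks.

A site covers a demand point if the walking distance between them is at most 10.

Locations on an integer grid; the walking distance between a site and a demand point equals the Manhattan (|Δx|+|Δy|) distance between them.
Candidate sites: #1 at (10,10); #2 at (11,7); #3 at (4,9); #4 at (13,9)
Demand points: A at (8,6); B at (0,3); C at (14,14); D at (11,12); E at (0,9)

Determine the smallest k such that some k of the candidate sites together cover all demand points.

2

Coverage sets (demand points within 10 of each site):
  #1: {A, C, D}
  #2: {A, C, D}
  #3: {A, B, D, E}
  #4: {A, C, D}
No single site covers all 5 demand points.
But {#1, #3} covers everything, so the minimum is 2.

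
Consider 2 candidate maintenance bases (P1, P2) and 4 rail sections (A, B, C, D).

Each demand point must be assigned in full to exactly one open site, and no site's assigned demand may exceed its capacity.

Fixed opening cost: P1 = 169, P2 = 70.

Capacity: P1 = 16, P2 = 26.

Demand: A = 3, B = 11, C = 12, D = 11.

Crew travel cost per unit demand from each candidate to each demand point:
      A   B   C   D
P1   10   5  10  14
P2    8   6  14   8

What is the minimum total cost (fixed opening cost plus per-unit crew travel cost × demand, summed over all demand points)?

537

Open {P1, P2}; cheapest assignment that respects the capacities:
  P1 (cap 16, load 12): C — cost 12×10 = 120
  P2 (cap 26, load 25): A, B, D — cost 3×8 + 11×6 + 11×8 = 178
  Shipping 298, fixed 239 → total 537.
  Any other capacity-feasible assignment to {P1, P2} ships for at least 298.
Total demand is 37 and no other set of sites has combined capacity ≥ 37, so {P1, P2} is the only feasible choice of open sites. Minimum: 537.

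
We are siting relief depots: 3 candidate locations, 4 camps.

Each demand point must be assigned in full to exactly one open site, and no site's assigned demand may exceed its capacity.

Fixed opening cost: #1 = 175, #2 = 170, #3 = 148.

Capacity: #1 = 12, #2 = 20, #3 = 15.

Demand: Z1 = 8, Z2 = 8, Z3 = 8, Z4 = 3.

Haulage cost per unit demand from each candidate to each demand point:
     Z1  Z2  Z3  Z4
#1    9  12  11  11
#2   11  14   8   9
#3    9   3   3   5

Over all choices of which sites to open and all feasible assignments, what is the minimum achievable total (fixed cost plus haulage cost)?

509

Open {#2, #3}; cheapest assignment that respects the capacities:
  #2 (cap 20, load 16): Z1, Z3 — cost 8×11 + 8×8 = 152
  #3 (cap 15, load 11): Z2, Z4 — cost 8×3 + 3×5 = 39
  Shipping 191, fixed 318 → total 509.
  Any other capacity-feasible assignment to {#2, #3} ships for at least 191.
Compare {#1, #2}: its best feasible assignment gives total 620.
Compare {#1, #2, #3}: its best feasible assignment gives total 668.
Every other set of open sites that can feasibly serve all demand totals ≥ 620 even under its best assignment. Minimum: 509.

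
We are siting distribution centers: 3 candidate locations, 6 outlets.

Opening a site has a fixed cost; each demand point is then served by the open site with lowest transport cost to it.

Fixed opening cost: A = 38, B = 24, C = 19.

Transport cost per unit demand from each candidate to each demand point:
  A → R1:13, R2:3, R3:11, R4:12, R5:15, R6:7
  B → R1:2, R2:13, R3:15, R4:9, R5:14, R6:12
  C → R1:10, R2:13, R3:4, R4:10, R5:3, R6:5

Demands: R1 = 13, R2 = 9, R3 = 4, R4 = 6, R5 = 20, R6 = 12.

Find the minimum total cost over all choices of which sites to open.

Open {A, B, C}: assign each demand point to its cheapest open site.
  R1→B 13×2=26, R2→A 9×3=27, R3→C 4×4=16, R4→B 6×9=54, R5→C 20×3=60, R6→C 12×5=60
  transport cost 243, fixed 81 → total 324.
Compare {B, C}: transport cost 333 + fixed 43 = 376.
Compare {A, C}: transport cost 353 + fixed 57 = 410.
Compare {C}: transport cost 443 + fixed 19 = 462.
All other subsets cost ≥ 376. Minimum total cost: 324.

324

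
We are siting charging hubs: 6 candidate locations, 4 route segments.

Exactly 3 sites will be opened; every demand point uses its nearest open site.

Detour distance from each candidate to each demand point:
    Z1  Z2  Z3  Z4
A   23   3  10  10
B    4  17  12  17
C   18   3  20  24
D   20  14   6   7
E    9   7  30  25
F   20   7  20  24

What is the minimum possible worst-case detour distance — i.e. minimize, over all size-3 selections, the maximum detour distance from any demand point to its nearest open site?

Open {A, B, D}.
  Farthest demand point is Z4 at detour distance 7 (to D); all others are ≤ 7.
With {B, C, D} the worst case is 7.
With {B, D, E} the worst case is 7.
No size-3 selection achieves below 7.

7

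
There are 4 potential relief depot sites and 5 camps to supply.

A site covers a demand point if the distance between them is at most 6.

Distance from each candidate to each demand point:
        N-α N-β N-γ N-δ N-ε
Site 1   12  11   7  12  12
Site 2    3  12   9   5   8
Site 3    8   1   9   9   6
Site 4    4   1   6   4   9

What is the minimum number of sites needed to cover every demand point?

2

Coverage sets (demand points within 6 of each site):
  Site 1: {}
  Site 2: {N-α, N-δ}
  Site 3: {N-β, N-ε}
  Site 4: {N-α, N-β, N-γ, N-δ}
No single site covers all 5 demand points.
But {Site 3, Site 4} covers everything, so the minimum is 2.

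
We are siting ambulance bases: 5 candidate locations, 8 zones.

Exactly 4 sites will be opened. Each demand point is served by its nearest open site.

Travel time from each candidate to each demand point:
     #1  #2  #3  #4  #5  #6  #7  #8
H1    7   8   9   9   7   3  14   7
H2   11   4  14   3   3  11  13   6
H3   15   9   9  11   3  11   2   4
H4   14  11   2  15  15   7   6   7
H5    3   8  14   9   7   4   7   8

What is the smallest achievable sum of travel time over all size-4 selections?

25

Open {H2, H3, H4, H5}.
  #1→H5 3, #2→H2 4, #3→H4 2, #4→H2 3, #5→H2 3, #6→H5 4, #7→H3 2, #8→H3 4  ⇒ total 25.
Compare {H1, H2, H3, H4}: total 28.
Compare {H1, H2, H4, H5}: total 30.
No size-4 selection does better; minimum is 25.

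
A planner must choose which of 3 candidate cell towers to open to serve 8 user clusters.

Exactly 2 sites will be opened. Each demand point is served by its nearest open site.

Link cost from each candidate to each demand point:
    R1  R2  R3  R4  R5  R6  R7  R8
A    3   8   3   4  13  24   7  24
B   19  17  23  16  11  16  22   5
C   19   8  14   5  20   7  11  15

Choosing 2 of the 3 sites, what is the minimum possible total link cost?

57

Open {A, B}.
  R1→A 3, R2→A 8, R3→A 3, R4→A 4, R5→B 11, R6→B 16, R7→A 7, R8→B 5  ⇒ total 57.
Compare {A, C}: total 60.
Compare {B, C}: total 80.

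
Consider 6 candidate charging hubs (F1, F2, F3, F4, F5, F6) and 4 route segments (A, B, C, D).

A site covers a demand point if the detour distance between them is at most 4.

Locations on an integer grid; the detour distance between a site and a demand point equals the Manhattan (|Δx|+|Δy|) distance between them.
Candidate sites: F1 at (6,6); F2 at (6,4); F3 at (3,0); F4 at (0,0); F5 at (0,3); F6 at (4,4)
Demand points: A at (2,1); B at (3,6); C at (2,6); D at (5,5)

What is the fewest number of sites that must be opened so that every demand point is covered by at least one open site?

2

Coverage sets (demand points within 4 of each site):
  F1: {B, C, D}
  F2: {D}
  F3: {A}
  F4: {A}
  F5: {A}
  F6: {B, C, D}
No single site covers all 4 demand points.
But {F1, F3} covers everything, so the minimum is 2.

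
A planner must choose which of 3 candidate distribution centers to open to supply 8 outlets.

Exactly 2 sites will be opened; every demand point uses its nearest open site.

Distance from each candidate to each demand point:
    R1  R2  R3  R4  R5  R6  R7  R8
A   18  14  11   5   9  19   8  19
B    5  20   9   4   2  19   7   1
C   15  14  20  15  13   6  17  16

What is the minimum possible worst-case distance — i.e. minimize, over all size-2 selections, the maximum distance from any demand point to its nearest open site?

14

Open {B, C}.
  Farthest demand point is R2 at distance 14 (to C); all others are ≤ 14.
With {A, C} the worst case is 16.
With {A, B} the worst case is 19.
No size-2 selection achieves below 14.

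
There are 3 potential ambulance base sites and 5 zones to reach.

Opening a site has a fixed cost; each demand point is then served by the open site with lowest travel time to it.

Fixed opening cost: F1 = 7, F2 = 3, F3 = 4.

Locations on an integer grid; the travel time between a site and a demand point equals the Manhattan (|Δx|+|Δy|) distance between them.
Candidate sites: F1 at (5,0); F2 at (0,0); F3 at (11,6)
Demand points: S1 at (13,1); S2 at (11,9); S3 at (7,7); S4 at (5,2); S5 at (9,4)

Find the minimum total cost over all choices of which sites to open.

Open {F1, F3}: assign each demand point to its cheapest open site.
  S1→F3 7, S2→F3 3, S3→F3 5, S4→F1 2, S5→F3 4
  travel time 21, fixed 11 → total 32.
Compare {F3}: travel time 29 + fixed 4 = 33.
Compare {F2, F3}: travel time 26 + fixed 7 = 33.
Compare {F1, F2, F3}: travel time 21 + fixed 14 = 35.
All other subsets cost ≥ 33. Minimum total cost: 32.

32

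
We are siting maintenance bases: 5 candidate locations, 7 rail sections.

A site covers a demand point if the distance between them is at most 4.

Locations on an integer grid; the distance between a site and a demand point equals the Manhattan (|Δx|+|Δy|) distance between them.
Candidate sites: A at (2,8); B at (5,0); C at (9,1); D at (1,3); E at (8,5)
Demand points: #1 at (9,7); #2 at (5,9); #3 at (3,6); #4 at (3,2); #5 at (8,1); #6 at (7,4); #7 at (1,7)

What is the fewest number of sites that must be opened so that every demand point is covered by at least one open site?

Coverage sets (demand points within 4 of each site):
  A: {#2, #3, #7}
  B: {#4, #5}
  C: {#5}
  D: {#4, #7}
  E: {#1, #5, #6}
No 2 sites suffice: every size-2 union leaves at least one demand point uncovered.
But {A, B, E} covers everything, so the minimum is 3.

3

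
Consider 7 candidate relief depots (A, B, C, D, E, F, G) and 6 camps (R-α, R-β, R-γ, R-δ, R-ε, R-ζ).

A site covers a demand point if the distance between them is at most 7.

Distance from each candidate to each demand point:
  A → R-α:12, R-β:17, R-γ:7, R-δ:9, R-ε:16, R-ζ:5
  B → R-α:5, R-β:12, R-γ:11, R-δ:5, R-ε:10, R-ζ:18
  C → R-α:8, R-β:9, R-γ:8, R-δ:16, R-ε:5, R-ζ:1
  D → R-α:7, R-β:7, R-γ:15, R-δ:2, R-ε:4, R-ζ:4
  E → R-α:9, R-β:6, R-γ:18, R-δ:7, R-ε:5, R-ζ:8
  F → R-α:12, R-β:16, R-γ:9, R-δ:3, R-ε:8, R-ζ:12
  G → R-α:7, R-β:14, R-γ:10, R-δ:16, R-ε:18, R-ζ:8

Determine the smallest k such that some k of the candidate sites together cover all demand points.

2

Coverage sets (demand points within 7 of each site):
  A: {R-γ, R-ζ}
  B: {R-α, R-δ}
  C: {R-ε, R-ζ}
  D: {R-α, R-β, R-δ, R-ε, R-ζ}
  E: {R-β, R-δ, R-ε}
  F: {R-δ}
  G: {R-α}
No single site covers all 6 demand points.
But {A, D} covers everything, so the minimum is 2.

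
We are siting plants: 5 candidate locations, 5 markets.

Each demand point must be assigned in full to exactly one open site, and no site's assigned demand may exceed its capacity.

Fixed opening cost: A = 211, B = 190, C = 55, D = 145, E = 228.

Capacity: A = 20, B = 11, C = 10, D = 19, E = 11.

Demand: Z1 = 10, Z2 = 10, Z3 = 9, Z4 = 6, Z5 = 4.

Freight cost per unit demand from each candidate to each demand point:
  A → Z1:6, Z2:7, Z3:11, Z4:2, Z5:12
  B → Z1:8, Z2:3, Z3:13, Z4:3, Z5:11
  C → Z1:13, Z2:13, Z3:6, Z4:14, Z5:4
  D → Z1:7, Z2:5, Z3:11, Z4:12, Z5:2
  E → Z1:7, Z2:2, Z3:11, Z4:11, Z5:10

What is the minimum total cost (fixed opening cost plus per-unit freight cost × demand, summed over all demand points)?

595

Open {A, C, D}; cheapest assignment that respects the capacities:
  A (cap 20, load 16): Z1, Z4 — cost 10×6 + 6×2 = 72
  C (cap 10, load 9): Z3 — cost 9×6 = 54
  D (cap 19, load 14): Z2, Z5 — cost 10×5 + 4×2 = 58
  Shipping 184, fixed 411 → total 595.
  Any other capacity-feasible assignment to {A, C, D} ships for at least 184.
Compare {A, D}: its best feasible assignment gives total 625.
Compare {A, B, C}: its best feasible assignment gives total 660.
Every other set of open sites that can feasibly serve all demand totals ≥ 625 even under its best assignment. Minimum: 595.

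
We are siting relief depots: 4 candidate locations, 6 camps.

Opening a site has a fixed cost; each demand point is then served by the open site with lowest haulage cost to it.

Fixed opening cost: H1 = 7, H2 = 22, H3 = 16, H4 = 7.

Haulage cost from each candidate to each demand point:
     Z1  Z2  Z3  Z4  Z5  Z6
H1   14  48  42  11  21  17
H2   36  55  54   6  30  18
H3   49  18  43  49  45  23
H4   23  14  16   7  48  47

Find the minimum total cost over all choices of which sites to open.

103

Open {H1, H4}: assign each demand point to its cheapest open site.
  Z1→H1 14, Z2→H4 14, Z3→H4 16, Z4→H4 7, Z5→H1 21, Z6→H1 17
  haulage cost 89, fixed 14 → total 103.
Compare {H1, H3, H4}: haulage cost 89 + fixed 30 = 119.
Compare {H1, H2, H4}: haulage cost 88 + fixed 36 = 124.
Compare {H2, H4}: haulage cost 107 + fixed 29 = 136.
All other subsets cost ≥ 119. Minimum total cost: 103.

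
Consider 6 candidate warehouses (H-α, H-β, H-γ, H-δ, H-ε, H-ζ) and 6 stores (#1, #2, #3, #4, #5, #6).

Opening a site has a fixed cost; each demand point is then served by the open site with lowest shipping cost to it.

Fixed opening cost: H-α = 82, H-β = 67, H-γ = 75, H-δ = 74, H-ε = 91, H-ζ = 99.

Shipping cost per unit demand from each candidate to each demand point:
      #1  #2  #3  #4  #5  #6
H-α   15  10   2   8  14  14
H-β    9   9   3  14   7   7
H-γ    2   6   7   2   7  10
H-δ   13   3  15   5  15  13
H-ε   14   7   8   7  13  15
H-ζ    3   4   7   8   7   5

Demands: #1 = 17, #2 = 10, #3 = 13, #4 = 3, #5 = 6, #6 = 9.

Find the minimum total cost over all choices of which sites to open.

386

Open {H-β, H-γ}: assign each demand point to its cheapest open site.
  #1→H-γ 17×2=34, #2→H-γ 10×6=60, #3→H-β 13×3=39, #4→H-γ 3×2=6, #5→H-β 6×7=42, #6→H-β 9×7=63
  shipping cost 244, fixed 142 → total 386.
Compare {H-ζ}: shipping cost 293 + fixed 99 = 392.
Compare {H-γ}: shipping cost 323 + fixed 75 = 398.
Compare {H-β, H-ζ}: shipping cost 241 + fixed 166 = 407.
All other subsets cost ≥ 392. Minimum total cost: 386.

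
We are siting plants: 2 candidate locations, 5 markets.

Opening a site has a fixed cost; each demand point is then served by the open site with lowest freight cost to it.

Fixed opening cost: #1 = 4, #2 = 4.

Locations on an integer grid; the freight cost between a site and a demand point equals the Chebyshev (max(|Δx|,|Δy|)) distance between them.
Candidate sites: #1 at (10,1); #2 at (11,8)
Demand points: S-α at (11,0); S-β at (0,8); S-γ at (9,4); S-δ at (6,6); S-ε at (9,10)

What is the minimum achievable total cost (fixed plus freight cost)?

29

Open {#1, #2}: assign each demand point to its cheapest open site.
  S-α→#1 1, S-β→#1 10, S-γ→#1 3, S-δ→#1 5, S-ε→#2 2
  freight cost 21, fixed 8 → total 29.
Compare {#1}: freight cost 28 + fixed 4 = 32.
Compare {#2}: freight cost 30 + fixed 4 = 34.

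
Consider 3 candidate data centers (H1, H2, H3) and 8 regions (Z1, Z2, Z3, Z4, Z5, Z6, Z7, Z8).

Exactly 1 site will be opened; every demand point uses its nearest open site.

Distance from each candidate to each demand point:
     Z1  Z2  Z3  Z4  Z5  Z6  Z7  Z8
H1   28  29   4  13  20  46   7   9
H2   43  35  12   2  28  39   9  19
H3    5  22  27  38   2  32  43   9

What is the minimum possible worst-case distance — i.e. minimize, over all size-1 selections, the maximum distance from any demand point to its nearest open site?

Open {H2}.
  Farthest demand point is Z1 at distance 43 (to H2); all others are ≤ 43.
With {H3} the worst case is 43.
With {H1} the worst case is 46.
No size-1 selection achieves below 43.

43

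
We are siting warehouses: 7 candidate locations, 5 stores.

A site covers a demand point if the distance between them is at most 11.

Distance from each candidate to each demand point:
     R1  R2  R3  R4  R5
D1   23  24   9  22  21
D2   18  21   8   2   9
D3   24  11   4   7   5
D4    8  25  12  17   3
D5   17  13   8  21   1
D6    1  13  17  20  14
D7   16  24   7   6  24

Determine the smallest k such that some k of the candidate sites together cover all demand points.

2

Coverage sets (demand points within 11 of each site):
  D1: {R3}
  D2: {R3, R4, R5}
  D3: {R2, R3, R4, R5}
  D4: {R1, R5}
  D5: {R3, R5}
  D6: {R1}
  D7: {R3, R4}
No single site covers all 5 demand points.
But {D3, D4} covers everything, so the minimum is 2.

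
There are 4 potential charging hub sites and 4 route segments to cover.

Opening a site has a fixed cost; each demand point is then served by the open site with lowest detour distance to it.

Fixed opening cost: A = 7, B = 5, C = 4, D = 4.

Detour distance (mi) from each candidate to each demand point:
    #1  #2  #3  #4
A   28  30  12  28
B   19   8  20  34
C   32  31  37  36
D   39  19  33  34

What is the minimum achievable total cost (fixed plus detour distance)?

Open {A, B}: assign each demand point to its cheapest open site.
  #1→B 19, #2→B 8, #3→A 12, #4→A 28
  detour distance 67, fixed 12 → total 79.
Compare {A, B, C}: detour distance 67 + fixed 16 = 83.
Compare {A, B, D}: detour distance 67 + fixed 16 = 83.
Compare {B}: detour distance 81 + fixed 5 = 86.
All other subsets cost ≥ 83. Minimum total cost: 79.

79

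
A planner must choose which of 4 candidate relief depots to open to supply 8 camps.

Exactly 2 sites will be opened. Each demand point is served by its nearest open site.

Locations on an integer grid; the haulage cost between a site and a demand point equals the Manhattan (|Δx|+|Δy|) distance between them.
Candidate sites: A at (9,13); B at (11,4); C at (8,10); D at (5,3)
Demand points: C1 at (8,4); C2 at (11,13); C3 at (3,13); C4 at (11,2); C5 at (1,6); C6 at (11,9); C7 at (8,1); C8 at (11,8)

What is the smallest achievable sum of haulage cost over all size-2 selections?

Open {A, B}.
  C1→B 3, C2→A 2, C3→A 6, C4→B 2, C5→B 12, C6→B 5, C7→B 6, C8→B 4  ⇒ total 40.
Compare {A, D}: total 44.
Compare {B, C}: total 44.
No size-2 selection does better; minimum is 40.

40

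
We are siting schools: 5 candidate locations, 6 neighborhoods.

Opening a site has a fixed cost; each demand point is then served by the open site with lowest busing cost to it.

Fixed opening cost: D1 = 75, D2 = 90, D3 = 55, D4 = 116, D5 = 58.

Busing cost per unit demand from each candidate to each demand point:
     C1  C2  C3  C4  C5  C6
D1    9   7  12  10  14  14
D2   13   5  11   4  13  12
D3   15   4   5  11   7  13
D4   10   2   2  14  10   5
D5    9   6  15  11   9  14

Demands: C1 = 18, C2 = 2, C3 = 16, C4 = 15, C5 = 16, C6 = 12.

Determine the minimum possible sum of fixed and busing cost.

Open {D2, D4}: assign each demand point to its cheapest open site.
  C1→D4 18×10=180, C2→D4 2×2=4, C3→D4 16×2=32, C4→D2 15×4=60, C5→D4 16×10=160, C6→D4 12×5=60
  busing cost 496, fixed 206 → total 702.
Compare {D2, D3, D4}: busing cost 448 + fixed 261 = 709.
Compare {D3, D4}: busing cost 553 + fixed 171 = 724.
Compare {D2, D4, D5}: busing cost 462 + fixed 264 = 726.
All other subsets cost ≥ 709. Minimum total cost: 702.

702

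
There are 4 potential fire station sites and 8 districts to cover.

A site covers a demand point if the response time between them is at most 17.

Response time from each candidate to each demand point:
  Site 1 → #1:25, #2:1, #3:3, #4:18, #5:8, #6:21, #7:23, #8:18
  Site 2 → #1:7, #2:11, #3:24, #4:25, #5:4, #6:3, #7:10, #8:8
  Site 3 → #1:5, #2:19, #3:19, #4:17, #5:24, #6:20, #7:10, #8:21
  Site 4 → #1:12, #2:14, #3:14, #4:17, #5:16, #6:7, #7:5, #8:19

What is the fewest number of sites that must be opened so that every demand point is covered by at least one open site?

Coverage sets (demand points within 17 of each site):
  Site 1: {#2, #3, #5}
  Site 2: {#1, #2, #5, #6, #7, #8}
  Site 3: {#1, #4, #7}
  Site 4: {#1, #2, #3, #4, #5, #6, #7}
No single site covers all 8 demand points.
But {Site 2, Site 4} covers everything, so the minimum is 2.

2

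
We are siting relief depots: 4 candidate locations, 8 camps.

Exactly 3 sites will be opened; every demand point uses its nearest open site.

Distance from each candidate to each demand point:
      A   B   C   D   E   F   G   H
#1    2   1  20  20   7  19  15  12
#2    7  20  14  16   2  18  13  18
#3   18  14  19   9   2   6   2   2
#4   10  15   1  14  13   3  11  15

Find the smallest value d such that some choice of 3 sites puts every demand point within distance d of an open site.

9

Open {#1, #3, #4}.
  Farthest demand point is D at distance 9 (to #3); all others are ≤ 9.
With {#1, #2, #3} the worst case is 14.
With {#1, #2, #4} the worst case is 14.
No size-3 selection achieves below 9.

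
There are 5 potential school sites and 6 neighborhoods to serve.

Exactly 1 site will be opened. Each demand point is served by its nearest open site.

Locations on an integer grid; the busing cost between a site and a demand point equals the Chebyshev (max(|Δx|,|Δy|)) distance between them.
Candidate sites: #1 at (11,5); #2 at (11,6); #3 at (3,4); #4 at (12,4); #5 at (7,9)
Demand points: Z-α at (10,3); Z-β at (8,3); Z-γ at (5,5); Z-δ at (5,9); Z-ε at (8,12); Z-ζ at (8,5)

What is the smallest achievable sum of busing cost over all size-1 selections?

25

Open {#5}.
  Z-α→#5 6, Z-β→#5 6, Z-γ→#5 4, Z-δ→#5 2, Z-ε→#5 3, Z-ζ→#5 4  ⇒ total 25.
Compare {#1}: total 27.
Compare {#2}: total 27.
No size-1 selection does better; minimum is 25.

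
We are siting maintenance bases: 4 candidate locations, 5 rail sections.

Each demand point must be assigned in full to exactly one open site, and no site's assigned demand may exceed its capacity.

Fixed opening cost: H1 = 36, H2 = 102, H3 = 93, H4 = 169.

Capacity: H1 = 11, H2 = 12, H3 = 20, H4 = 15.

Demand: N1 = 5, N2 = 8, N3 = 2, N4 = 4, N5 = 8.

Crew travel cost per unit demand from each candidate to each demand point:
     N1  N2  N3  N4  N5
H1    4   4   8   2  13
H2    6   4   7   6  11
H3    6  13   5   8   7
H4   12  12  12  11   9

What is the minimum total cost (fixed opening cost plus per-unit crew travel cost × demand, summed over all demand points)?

Open {H1, H3}; cheapest assignment that respects the capacities:
  H1 (cap 11, load 8): N2 — cost 8×4 = 32
  H3 (cap 20, load 19): N1, N3, N4, N5 — cost 5×6 + 2×5 + 4×8 + 8×7 = 128
  Shipping 160, fixed 129 → total 289.
  Any other capacity-feasible assignment to {H1, H3} ships for at least 160.
Compare {H2, H3}: its best feasible assignment gives total 347.
Compare {H1, H2, H3}: its best feasible assignment gives total 357.
Every other set of open sites that can feasibly serve all demand totals ≥ 347 even under its best assignment. Minimum: 289.

289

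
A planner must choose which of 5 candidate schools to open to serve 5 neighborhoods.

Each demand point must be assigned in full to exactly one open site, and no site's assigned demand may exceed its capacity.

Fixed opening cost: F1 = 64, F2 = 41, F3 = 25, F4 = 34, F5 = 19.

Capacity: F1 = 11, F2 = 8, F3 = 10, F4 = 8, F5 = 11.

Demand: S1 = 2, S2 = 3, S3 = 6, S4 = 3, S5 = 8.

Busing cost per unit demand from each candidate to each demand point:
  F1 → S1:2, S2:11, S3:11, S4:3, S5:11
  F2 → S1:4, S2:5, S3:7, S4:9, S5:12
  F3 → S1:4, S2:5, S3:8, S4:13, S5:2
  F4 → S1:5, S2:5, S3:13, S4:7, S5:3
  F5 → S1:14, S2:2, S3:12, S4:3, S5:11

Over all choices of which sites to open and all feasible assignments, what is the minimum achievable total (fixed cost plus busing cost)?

Open {F2, F3, F5}; cheapest assignment that respects the capacities:
  F2 (cap 8, load 8): S1, S3 — cost 2×4 + 6×7 = 50
  F3 (cap 10, load 8): S5 — cost 8×2 = 16
  F5 (cap 11, load 6): S2, S4 — cost 3×2 + 3×3 = 15
  Shipping 81, fixed 85 → total 166.
  Any other capacity-feasible assignment to {F2, F3, F5} ships for at least 81.
Compare {F3, F4, F5}: its best feasible assignment gives total 173.
Compare {F2, F4, F5}: its best feasible assignment gives total 183.
Every other set of open sites that can feasibly serve all demand totals ≥ 173 even under its best assignment. Minimum: 166.

166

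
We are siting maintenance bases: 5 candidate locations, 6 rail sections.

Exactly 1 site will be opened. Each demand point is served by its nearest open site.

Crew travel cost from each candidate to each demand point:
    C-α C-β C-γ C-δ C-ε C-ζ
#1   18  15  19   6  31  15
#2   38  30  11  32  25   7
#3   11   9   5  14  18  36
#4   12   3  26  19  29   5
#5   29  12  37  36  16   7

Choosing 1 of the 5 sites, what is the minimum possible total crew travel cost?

93

Open {#3}.
  C-α→#3 11, C-β→#3 9, C-γ→#3 5, C-δ→#3 14, C-ε→#3 18, C-ζ→#3 36  ⇒ total 93.
Compare {#4}: total 94.
Compare {#1}: total 104.
No size-1 selection does better; minimum is 93.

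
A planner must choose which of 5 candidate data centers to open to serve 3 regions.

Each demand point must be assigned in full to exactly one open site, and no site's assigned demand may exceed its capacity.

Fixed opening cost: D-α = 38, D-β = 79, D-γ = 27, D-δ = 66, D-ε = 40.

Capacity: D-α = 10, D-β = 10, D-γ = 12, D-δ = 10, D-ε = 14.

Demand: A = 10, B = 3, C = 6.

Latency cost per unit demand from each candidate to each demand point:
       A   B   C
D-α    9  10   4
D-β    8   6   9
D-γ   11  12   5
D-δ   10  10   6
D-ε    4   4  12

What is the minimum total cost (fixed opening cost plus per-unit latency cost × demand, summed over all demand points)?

149

Open {D-γ, D-ε}; cheapest assignment that respects the capacities:
  D-γ (cap 12, load 6): C — cost 6×5 = 30
  D-ε (cap 14, load 13): A, B — cost 10×4 + 3×4 = 52
  Shipping 82, fixed 67 → total 149.
  Any other capacity-feasible assignment to {D-γ, D-ε} ships for at least 82.
Compare {D-α, D-ε}: its best feasible assignment gives total 154.
Compare {D-α, D-γ, D-ε}: its best feasible assignment gives total 181.
Every other set of open sites that can feasibly serve all demand totals ≥ 154 even under its best assignment. Minimum: 149.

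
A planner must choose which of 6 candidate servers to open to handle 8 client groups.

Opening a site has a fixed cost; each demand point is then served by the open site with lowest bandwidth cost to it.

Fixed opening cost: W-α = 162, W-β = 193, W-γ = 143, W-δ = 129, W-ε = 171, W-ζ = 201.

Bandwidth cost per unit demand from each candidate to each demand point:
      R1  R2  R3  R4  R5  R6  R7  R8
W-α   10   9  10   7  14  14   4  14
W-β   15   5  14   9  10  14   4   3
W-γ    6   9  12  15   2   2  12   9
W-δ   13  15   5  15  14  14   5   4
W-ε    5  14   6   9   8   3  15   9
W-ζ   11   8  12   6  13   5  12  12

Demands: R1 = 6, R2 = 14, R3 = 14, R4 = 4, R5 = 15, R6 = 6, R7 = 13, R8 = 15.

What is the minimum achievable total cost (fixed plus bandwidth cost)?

Open {W-γ, W-δ}: assign each demand point to its cheapest open site.
  R1→W-γ 6×6=36, R2→W-γ 14×9=126, R3→W-δ 14×5=70, R4→W-γ 4×15=60, R5→W-γ 15×2=30, R6→W-γ 6×2=12, R7→W-δ 13×5=65, R8→W-δ 15×4=60
  bandwidth cost 459, fixed 272 → total 731.
Compare {W-β, W-γ}: bandwidth cost 449 + fixed 336 = 785.
Compare {W-β, W-γ, W-δ}: bandwidth cost 351 + fixed 465 = 816.
Compare {W-β, W-ε}: bandwidth cost 455 + fixed 364 = 819.
All other subsets cost ≥ 785. Minimum total cost: 731.

731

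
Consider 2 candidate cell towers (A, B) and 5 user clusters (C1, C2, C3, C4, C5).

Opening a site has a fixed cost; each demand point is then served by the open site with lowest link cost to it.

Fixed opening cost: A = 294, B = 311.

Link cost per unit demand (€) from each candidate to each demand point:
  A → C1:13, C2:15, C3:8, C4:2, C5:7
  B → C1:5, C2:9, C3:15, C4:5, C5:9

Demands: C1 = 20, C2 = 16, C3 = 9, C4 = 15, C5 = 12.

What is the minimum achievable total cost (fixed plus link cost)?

Open {B}: assign each demand point to its cheapest open site.
  C1→B 20×5=100, C2→B 16×9=144, C3→B 9×15=135, C4→B 15×5=75, C5→B 12×9=108
  link cost 562, fixed 311 → total 873.
Compare {A}: link cost 686 + fixed 294 = 980.
Compare {A, B}: link cost 430 + fixed 605 = 1035.

873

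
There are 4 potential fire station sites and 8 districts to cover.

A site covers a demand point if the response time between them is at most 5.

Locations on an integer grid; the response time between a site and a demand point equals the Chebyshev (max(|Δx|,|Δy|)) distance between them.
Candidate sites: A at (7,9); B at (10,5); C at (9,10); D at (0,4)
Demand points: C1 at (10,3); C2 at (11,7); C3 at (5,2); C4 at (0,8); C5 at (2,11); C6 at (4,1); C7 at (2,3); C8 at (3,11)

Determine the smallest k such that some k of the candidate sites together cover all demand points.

Coverage sets (demand points within 5 of each site):
  A: {C2, C5, C8}
  B: {C1, C2, C3}
  C: {C2}
  D: {C3, C4, C6, C7}
No 2 sites suffice: every size-2 union leaves at least one demand point uncovered.
But {A, B, D} covers everything, so the minimum is 3.

3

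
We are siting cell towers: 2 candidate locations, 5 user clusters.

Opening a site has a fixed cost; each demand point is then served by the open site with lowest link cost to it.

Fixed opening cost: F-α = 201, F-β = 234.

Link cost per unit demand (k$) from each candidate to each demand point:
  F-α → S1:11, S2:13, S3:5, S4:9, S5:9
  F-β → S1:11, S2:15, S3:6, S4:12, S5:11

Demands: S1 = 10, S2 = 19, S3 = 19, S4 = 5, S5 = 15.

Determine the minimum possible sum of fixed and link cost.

Open {F-α}: assign each demand point to its cheapest open site.
  S1→F-α 10×11=110, S2→F-α 19×13=247, S3→F-α 19×5=95, S4→F-α 5×9=45, S5→F-α 15×9=135
  link cost 632, fixed 201 → total 833.
Compare {F-β}: link cost 734 + fixed 234 = 968.
Compare {F-α, F-β}: link cost 632 + fixed 435 = 1067.

833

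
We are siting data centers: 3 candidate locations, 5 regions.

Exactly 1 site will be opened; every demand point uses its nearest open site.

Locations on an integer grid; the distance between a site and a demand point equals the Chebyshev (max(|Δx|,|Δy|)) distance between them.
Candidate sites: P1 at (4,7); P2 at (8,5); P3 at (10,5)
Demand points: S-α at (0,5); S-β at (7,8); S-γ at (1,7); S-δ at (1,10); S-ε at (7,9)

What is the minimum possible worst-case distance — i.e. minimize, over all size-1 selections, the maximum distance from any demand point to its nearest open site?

Open {P1}.
  Farthest demand point is S-α at distance 4 (to P1); all others are ≤ 4.
With {P2} the worst case is 8.
With {P3} the worst case is 10.
No size-1 selection achieves below 4.

4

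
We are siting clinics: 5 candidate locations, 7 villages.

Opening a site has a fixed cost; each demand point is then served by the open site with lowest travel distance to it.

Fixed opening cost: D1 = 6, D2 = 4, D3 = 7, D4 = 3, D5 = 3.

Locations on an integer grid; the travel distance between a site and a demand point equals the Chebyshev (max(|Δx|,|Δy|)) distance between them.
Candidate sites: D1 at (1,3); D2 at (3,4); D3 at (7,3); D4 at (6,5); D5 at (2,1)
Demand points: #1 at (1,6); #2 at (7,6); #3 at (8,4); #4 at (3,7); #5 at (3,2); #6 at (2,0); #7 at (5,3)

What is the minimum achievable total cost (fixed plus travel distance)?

21

Open {D4, D5}: assign each demand point to its cheapest open site.
  #1→D4 5, #2→D4 1, #3→D4 2, #4→D4 3, #5→D5 1, #6→D5 1, #7→D4 2
  travel distance 15, fixed 6 → total 21.
Compare {D2, D4, D5}: travel distance 12 + fixed 10 = 22.
Compare {D2, D4}: travel distance 16 + fixed 7 = 23.
Compare {D4}: travel distance 21 + fixed 3 = 24.
All other subsets cost ≥ 22. Minimum total cost: 21.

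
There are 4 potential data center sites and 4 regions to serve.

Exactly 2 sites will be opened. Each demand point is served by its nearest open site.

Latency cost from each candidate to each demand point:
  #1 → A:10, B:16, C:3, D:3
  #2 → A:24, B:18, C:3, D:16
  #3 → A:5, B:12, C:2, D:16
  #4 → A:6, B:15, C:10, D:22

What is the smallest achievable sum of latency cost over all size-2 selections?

Open {#1, #3}.
  A→#3 5, B→#3 12, C→#3 2, D→#1 3  ⇒ total 22.
Compare {#1, #4}: total 27.
Compare {#1, #2}: total 32.
No size-2 selection does better; minimum is 22.

22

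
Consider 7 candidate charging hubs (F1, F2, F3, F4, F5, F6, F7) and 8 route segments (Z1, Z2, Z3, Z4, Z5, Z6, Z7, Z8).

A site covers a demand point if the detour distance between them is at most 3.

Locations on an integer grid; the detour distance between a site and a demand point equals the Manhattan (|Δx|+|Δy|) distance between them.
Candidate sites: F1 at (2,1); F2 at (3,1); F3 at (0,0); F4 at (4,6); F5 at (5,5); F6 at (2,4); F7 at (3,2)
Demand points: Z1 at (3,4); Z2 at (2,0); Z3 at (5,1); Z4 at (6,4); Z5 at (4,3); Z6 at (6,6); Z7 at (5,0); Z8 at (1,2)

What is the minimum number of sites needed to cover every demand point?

2

Coverage sets (demand points within 3 of each site):
  F1: {Z2, Z3, Z8}
  F2: {Z1, Z2, Z3, Z5, Z7, Z8}
  F3: {Z2, Z8}
  F4: {Z1, Z5, Z6}
  F5: {Z1, Z4, Z5, Z6}
  F6: {Z1, Z5, Z8}
  F7: {Z1, Z2, Z3, Z5, Z8}
No single site covers all 8 demand points.
But {F2, F5} covers everything, so the minimum is 2.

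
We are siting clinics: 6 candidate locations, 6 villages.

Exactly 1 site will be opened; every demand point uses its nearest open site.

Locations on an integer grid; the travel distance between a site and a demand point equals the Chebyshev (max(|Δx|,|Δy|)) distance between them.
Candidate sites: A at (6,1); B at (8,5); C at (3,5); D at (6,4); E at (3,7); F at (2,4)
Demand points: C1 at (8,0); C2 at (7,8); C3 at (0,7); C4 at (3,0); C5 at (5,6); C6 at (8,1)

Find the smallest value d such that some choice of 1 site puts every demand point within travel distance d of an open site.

Open {C}.
  Farthest demand point is C1 at travel distance 5 (to C); all others are ≤ 5.
With {D} the worst case is 6.
With {F} the worst case is 6.
No size-1 selection achieves below 5.

5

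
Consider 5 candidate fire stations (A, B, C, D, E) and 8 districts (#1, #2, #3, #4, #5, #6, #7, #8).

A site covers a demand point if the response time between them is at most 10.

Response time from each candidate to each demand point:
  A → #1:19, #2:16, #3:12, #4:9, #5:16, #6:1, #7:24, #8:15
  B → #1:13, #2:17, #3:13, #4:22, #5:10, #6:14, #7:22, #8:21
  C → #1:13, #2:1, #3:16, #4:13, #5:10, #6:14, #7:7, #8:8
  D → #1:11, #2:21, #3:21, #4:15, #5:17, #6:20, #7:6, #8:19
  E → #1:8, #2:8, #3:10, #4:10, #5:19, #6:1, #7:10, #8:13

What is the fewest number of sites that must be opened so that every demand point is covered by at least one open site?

Coverage sets (demand points within 10 of each site):
  A: {#4, #6}
  B: {#5}
  C: {#2, #5, #7, #8}
  D: {#7}
  E: {#1, #2, #3, #4, #6, #7}
No single site covers all 8 demand points.
But {C, E} covers everything, so the minimum is 2.

2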